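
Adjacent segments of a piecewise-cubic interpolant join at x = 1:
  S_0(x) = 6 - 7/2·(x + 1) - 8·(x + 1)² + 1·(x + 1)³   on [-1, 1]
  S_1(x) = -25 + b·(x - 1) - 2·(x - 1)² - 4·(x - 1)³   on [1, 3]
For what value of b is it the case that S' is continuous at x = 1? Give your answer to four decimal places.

-23.5000

S_0'(x) = -7/2 - 16·(x + 1) + 3·(x + 1)², so S_0'(1) = -47/2. On the right, S_1'(1) = b, so b = -47/2.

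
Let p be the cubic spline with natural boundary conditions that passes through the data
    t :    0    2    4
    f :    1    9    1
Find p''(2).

-6

With M_i denoting the second derivative at x_i, h_i = 2, 2, and Δ_i = (y_(i+1) − y_i)/h_i = 4, -4:
  2·M_0 + 8·M_1 + 2·M_2 = 6(Δ_1 - Δ_0) = -48
Natural end conditions: M_0 = M_2 = 0.
Hence M_0 = 0, M_1 = -6, M_2 = 0.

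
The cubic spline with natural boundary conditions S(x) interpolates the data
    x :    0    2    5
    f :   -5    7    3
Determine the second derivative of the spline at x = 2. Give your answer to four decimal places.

Write M_i for S''(x_i). With h_i = 2, 3 and divided differences Δ_i = 6, -4/3, the continuity of S' gives the tridiagonal system
  2·M_0 + 10·M_1 + 3·M_2 = 6(Δ_1 - Δ_0) = -44
Natural end conditions: M_0 = M_2 = 0.
Solving: M_0 = 0, M_1 = -22/5, M_2 = 0.

-4.4000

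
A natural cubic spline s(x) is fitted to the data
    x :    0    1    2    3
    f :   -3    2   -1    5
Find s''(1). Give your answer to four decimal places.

-16.4000

Write m_i for s''(x_i). With h_i = 1, 1, 1 and divided differences Δ_i = 5, -3, 6, the continuity of s' gives the tridiagonal system
  1·m_0 + 4·m_1 + 1·m_2 = 6(Δ_1 - Δ_0) = -48
  1·m_1 + 4·m_2 + 1·m_3 = 6(Δ_2 - Δ_1) = 54
Natural end conditions: m_0 = m_3 = 0.
Forward elimination and back-substitution give m_0 = 0, m_1 = -82/5, m_2 = 88/5, m_3 = 0.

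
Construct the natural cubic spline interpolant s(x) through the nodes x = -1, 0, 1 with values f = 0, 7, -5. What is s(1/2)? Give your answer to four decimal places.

With M_i denoting the second derivative at x_i, h_i = 1, 1, and Δ_i = (y_(i+1) − y_i)/h_i = 7, -12:
  1·M_0 + 4·M_1 + 1·M_2 = 6(Δ_1 - Δ_0) = -114
Natural end conditions: M_0 = M_2 = 0.
Hence M_0 = 0, M_1 = -57/2, M_2 = 0.
On [0, 1], s(x) = 7 - 5/2·x - 57/4·x² + 19/4·x³.
With x = 1/2: s(1/2) = 89/32.

2.7813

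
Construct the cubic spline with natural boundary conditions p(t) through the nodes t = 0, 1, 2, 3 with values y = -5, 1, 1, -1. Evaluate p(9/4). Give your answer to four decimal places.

With σ_i denoting the second derivative at x_i, h_i = 1, 1, 1, and Δ_i = (y_(i+1) − y_i)/h_i = 6, 0, -2:
  1·σ_0 + 4·σ_1 + 1·σ_2 = 6(Δ_1 - Δ_0) = -36
  1·σ_1 + 4·σ_2 + 1·σ_3 = 6(Δ_2 - Δ_1) = -12
Natural end conditions: σ_0 = σ_3 = 0.
Solving the tridiagonal system: σ_0 = 0, σ_1 = -44/5, σ_2 = -4/5, σ_3 = 0.
On [2, 3], p(t) = 1 - 26/15·(t - 2) - 2/5·(t - 2)² + 2/15·(t - 2)³.
With (t - 2) = 1/4: p(9/4) = 87/160.

0.5438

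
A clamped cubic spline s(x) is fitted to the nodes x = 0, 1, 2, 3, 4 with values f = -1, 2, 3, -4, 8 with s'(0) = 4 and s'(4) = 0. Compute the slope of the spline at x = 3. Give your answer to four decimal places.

Write σ_i for s''(x_i). With h_i = 1, 1, 1, 1 and divided differences Δ_i = 3, 1, -7, 12, the continuity of s' gives the tridiagonal system
  1·σ_0 + 4·σ_1 + 1·σ_2 = 6(Δ_1 - Δ_0) = -12
  1·σ_1 + 4·σ_2 + 1·σ_3 = 6(Δ_2 - Δ_1) = -48
  1·σ_2 + 4·σ_3 + 1·σ_4 = 6(Δ_3 - Δ_2) = 114
Clamped end conditions give two more equations: 2h_0·σ_0 + h_0·σ_1 = 6(Δ_0 - s'(0)) = -6 and h_3·σ_3 + 2h_3·σ_4 = 6(s'(4) - Δ_3) = -72.
Solving the tridiagonal system: σ_0 = -151/28, σ_1 = 67/14, σ_2 = -103/4, σ_3 = 703/14, σ_4 = -1711/28.
On [3, 4], s'(x) = b_3 + 2c_3·(x - 3) + 3d_3·(x - 3)² with b_3 = Δ_3 - h_3(2σ_3 + σ_4)/6 = 305/56, c_3 = σ_3/2 = 703/28, d_3 = (σ_4 - σ_3)/(6h_3) = -1039/56. So s'(3) = 305/56.

5.4464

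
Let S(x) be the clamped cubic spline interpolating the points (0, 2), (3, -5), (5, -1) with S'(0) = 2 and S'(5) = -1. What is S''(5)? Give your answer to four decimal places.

-7.7000

Put m_i = S'' at the i-th knot. Here h = (3, 2) and Δ = (-7/3, 2), so the interior equations h_(i-1)·m_(i-1) + 2(h_(i-1)+h_i)·m_i + h_i·m_(i+1) = 6(Δ_i − Δ_(i-1)) read
  3·m_0 + 10·m_1 + 2·m_2 = 6(Δ_1 - Δ_0) = 26
Clamped end conditions give two more equations: 2h_0·m_0 + h_0·m_1 = 6(Δ_0 - S'(0)) = -26 and h_1·m_1 + 2h_1·m_2 = 6(S'(5) - Δ_1) = -18.
Solving the tridiagonal system: m_0 = -113/15, m_1 = 32/5, m_2 = -77/10.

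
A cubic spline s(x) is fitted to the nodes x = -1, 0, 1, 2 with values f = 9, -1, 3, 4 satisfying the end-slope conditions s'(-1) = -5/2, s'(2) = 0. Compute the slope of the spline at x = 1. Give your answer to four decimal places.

Put σ_i = s'' at the i-th knot. Here h = (1, 1, 1) and Δ = (-10, 4, 1), so the interior equations h_(i-1)·σ_(i-1) + 2(h_(i-1)+h_i)·σ_i + h_i·σ_(i+1) = 6(Δ_i − Δ_(i-1)) read
  1·σ_0 + 4·σ_1 + 1·σ_2 = 6(Δ_1 - Δ_0) = 84
  1·σ_1 + 4·σ_2 + 1·σ_3 = 6(Δ_2 - Δ_1) = -18
Clamped end conditions give two more equations: 2h_0·σ_0 + h_0·σ_1 = 6(Δ_0 - s'(-1)) = -45 and h_2·σ_2 + 2h_2·σ_3 = 6(s'(2) - Δ_2) = -6.
Hence σ_0 = -596/15, σ_1 = 517/15, σ_2 = -212/15, σ_3 = 61/15.
On [1, 2], s'(x) = b_2 + 2c_2·(x - 1) + 3d_2·(x - 1)² with b_2 = Δ_2 - h_2(2σ_2 + σ_3)/6 = 151/30, c_2 = σ_2/2 = -106/15, d_2 = (σ_3 - σ_2)/(6h_2) = 91/30. So s'(1) = 151/30.

5.0333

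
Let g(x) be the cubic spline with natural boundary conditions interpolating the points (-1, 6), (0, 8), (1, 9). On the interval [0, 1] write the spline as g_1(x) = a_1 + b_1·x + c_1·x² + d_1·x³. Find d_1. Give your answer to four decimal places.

Let M_i = g''(x_i). Step sizes h_i = 1, 1; slopes of the chords Δ_i = (y_(i+1) - y_i)/h_i = 2, 1.
  1·M_0 + 4·M_1 + 1·M_2 = 6(Δ_1 - Δ_0) = -6
Natural end conditions: M_0 = M_2 = 0.
Hence M_0 = 0, M_1 = -3/2, M_2 = 0.
On [0, 1], with g_1(x) = a_1 + b_1·x + c_1·x² + d_1·x³: c_1 = M_1/2 = -3/4, d_1 = (M_2 - M_1)/(6h_1) = 1/4, b_1 = Δ_1 - h_1(2M_1 + M_2)/6 = 3/2.

0.2500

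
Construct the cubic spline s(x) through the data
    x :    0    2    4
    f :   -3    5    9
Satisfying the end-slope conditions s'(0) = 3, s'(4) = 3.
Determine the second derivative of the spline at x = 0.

With σ_i denoting the second derivative at x_i, h_i = 2, 2, and Δ_i = (y_(i+1) − y_i)/h_i = 4, 2:
  2·σ_0 + 8·σ_1 + 2·σ_2 = 6(Δ_1 - Δ_0) = -12
Clamped end conditions give two more equations: 2h_0·σ_0 + h_0·σ_1 = 6(Δ_0 - s'(0)) = 6 and h_1·σ_1 + 2h_1·σ_2 = 6(s'(4) - Δ_1) = 6.
Hence σ_0 = 3, σ_1 = -3, σ_2 = 3.

3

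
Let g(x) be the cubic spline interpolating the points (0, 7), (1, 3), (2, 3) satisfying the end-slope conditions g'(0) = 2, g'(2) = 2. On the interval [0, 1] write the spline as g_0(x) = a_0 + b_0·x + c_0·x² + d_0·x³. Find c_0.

-12

Write m_i for g''(x_i). With h_i = 1, 1 and divided differences Δ_i = -4, 0, the continuity of g' gives the tridiagonal system
  1·m_0 + 4·m_1 + 1·m_2 = 6(Δ_1 - Δ_0) = 24
Clamped end conditions give two more equations: 2h_0·m_0 + h_0·m_1 = 6(Δ_0 - g'(0)) = -36 and h_1·m_1 + 2h_1·m_2 = 6(g'(2) - Δ_1) = 12.
Hence m_0 = -24, m_1 = 12, m_2 = 0.
On [0, 1], with g_0(x) = a_0 + b_0·x + c_0·x² + d_0·x³: c_0 = m_0/2 = -12, d_0 = (m_1 - m_0)/(6h_0) = 6, b_0 = Δ_0 - h_0(2m_0 + m_1)/6 = 2.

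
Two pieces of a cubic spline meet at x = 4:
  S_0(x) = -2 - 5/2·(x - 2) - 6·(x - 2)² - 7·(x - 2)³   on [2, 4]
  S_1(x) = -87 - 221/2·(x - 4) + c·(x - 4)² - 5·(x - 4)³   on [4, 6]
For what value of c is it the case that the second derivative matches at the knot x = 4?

S_0''(x) = -12 - 42·(x - 2), so S_0''(4) = -96. On the right, S_1''(4) = 2c, so c = -48.

-48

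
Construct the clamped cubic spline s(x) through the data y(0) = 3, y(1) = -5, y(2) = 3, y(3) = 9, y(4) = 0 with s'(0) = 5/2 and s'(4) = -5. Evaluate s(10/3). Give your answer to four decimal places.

Let σ_i = s''(x_i). Step sizes h_i = 1, 1, 1, 1; slopes of the chords Δ_i = (y_(i+1) - y_i)/h_i = -8, 8, 6, -9.
  1·σ_0 + 4·σ_1 + 1·σ_2 = 6(Δ_1 - Δ_0) = 96
  1·σ_1 + 4·σ_2 + 1·σ_3 = 6(Δ_2 - Δ_1) = -12
  1·σ_2 + 4·σ_3 + 1·σ_4 = 6(Δ_3 - Δ_2) = -90
Clamped end conditions give two more equations: 2h_0·σ_0 + h_0·σ_1 = 6(Δ_0 - s'(0)) = -63 and h_3·σ_3 + 2h_3·σ_4 = 6(s'(4) - Δ_3) = 24.
Solving the tridiagonal system: σ_0 = -2829/56, σ_1 = 1065/28, σ_2 = -45/8, σ_3 = -771/28, σ_4 = 1443/56.
On [3, 4], s(x) = 9 - 461/112·(x - 3) - 771/56·(x - 3)² + 995/112·(x - 3)³.
With (x - 3) = 1/3: s(10/3) = 4859/756.

6.4272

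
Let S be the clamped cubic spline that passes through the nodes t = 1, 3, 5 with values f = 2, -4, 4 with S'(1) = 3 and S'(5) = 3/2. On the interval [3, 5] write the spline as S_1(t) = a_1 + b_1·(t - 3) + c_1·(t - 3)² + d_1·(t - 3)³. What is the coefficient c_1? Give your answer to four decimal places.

Put m_i = S'' at the i-th knot. Here h = (2, 2) and Δ = (-3, 4), so the interior equations h_(i-1)·m_(i-1) + 2(h_(i-1)+h_i)·m_i + h_i·m_(i+1) = 6(Δ_i − Δ_(i-1)) read
  2·m_0 + 8·m_1 + 2·m_2 = 6(Δ_1 - Δ_0) = 42
Clamped end conditions give two more equations: 2h_0·m_0 + h_0·m_1 = 6(Δ_0 - S'(1)) = -36 and h_1·m_1 + 2h_1·m_2 = 6(S'(5) - Δ_1) = -15.
Solving the tridiagonal system: m_0 = -117/8, m_1 = 45/4, m_2 = -75/8.
On [3, 5], with S_1(t) = a_1 + b_1·(t - 3) + c_1·(t - 3)² + d_1·(t - 3)³: c_1 = m_1/2 = 45/8, d_1 = (m_2 - m_1)/(6h_1) = -55/32, b_1 = Δ_1 - h_1(2m_1 + m_2)/6 = -3/8.

5.6250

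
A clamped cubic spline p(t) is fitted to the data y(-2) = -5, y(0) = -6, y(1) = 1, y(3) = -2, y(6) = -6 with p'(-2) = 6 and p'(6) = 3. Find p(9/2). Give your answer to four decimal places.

Write m_i for p''(x_i). With h_i = 2, 1, 2, 3 and divided differences Δ_i = -1/2, 7, -3/2, -4/3, the continuity of p' gives the tridiagonal system
  2·m_0 + 6·m_1 + 1·m_2 = 6(Δ_1 - Δ_0) = 45
  1·m_1 + 6·m_2 + 2·m_3 = 6(Δ_2 - Δ_1) = -51
  2·m_2 + 10·m_3 + 3·m_4 = 6(Δ_3 - Δ_2) = 1
Clamped end conditions give two more equations: 2h_0·m_0 + h_0·m_1 = 6(Δ_0 - p'(-2)) = -39 and h_3·m_3 + 2h_3·m_4 = 6(p'(6) - Δ_3) = 26.
Solving: m_0 = -10477/604, m_1 = 2294/151, m_2 = -3461/302, m_3 = 194/151, m_4 = 1672/453.
On [3, 6], p(t) = -2 - 674/151·(t - 3) + 97/151·(t - 3)² + 545/4077·(t - 3)³.
With (t - 3) = 3/2: p(9/2) = -8213/1208.

-6.7988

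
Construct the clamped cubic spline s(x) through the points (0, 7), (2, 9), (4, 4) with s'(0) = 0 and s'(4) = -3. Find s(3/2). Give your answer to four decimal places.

8.7930

With σ_i denoting the second derivative at x_i, h_i = 2, 2, and Δ_i = (y_(i+1) − y_i)/h_i = 1, -5/2:
  2·σ_0 + 8·σ_1 + 2·σ_2 = 6(Δ_1 - Δ_0) = -21
Clamped end conditions give two more equations: 2h_0·σ_0 + h_0·σ_1 = 6(Δ_0 - s'(0)) = 6 and h_1·σ_1 + 2h_1·σ_2 = 6(s'(4) - Δ_1) = -3.
Forward elimination and back-substitution give σ_0 = 27/8, σ_1 = -15/4, σ_2 = 9/8.
On [0, 2], s(x) = 7 + 0·x + 27/16·x² - 19/32·x³.
With x = 3/2: s(3/2) = 2251/256.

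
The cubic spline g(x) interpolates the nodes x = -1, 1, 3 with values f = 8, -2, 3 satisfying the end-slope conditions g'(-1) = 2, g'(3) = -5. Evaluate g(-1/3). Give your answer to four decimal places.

6.1667

Put M_i = g'' at the i-th knot. Here h = (2, 2) and Δ = (-5, 5/2), so the interior equations h_(i-1)·M_(i-1) + 2(h_(i-1)+h_i)·M_i + h_i·M_(i+1) = 6(Δ_i − Δ_(i-1)) read
  2·M_0 + 8·M_1 + 2·M_2 = 6(Δ_1 - Δ_0) = 45
Clamped end conditions give two more equations: 2h_0·M_0 + h_0·M_1 = 6(Δ_0 - g'(-1)) = -42 and h_1·M_1 + 2h_1·M_2 = 6(g'(3) - Δ_1) = -45.
Solving: M_0 = -143/8, M_1 = 59/4, M_2 = -149/8.
On [-1, 1], g(x) = 8 + 2·(x + 1) - 143/16·(x + 1)² + 87/32·(x + 1)³.
With (x + 1) = 2/3: g(-1/3) = 37/6.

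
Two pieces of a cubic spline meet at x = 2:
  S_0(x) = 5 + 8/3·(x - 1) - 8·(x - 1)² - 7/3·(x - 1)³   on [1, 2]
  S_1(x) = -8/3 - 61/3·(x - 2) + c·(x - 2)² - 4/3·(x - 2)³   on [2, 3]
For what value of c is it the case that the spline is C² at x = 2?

-15

S_0''(x) = -16 - 14·(x - 1), so S_0''(2) = -30. On the right, S_1''(2) = 2c, so c = -15.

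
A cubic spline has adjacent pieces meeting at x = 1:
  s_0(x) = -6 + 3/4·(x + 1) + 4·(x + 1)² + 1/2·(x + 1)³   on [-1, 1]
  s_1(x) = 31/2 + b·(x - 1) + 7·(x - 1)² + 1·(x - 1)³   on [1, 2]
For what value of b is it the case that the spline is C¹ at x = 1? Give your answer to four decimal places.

s_0'(x) = 3/4 + 8·(x + 1) + 3/2·(x + 1)², so s_0'(1) = 91/4. On the right, s_1'(1) = b, so b = 91/4.

22.7500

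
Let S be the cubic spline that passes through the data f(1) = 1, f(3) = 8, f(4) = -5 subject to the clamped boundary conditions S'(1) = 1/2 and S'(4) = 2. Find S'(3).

-12

Write m_i for S''(x_i). With h_i = 2, 1 and divided differences Δ_i = 7/2, -13, the continuity of S' gives the tridiagonal system
  2·m_0 + 6·m_1 + 1·m_2 = 6(Δ_1 - Δ_0) = -99
Clamped end conditions give two more equations: 2h_0·m_0 + h_0·m_1 = 6(Δ_0 - S'(1)) = 18 and h_1·m_1 + 2h_1·m_2 = 6(S'(4) - Δ_1) = 90.
Solving the tridiagonal system: m_0 = 43/2, m_1 = -34, m_2 = 62.
On [3, 4], S'(x) = b_1 + 2c_1·(x - 3) + 3d_1·(x - 3)² with b_1 = Δ_1 - h_1(2m_1 + m_2)/6 = -12, c_1 = m_1/2 = -17, d_1 = (m_2 - m_1)/(6h_1) = 16. So S'(3) = -12.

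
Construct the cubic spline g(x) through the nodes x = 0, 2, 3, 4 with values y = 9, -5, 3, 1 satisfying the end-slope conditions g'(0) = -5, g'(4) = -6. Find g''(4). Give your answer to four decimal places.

With M_i denoting the second derivative at x_i, h_i = 2, 1, 1, and Δ_i = (y_(i+1) − y_i)/h_i = -7, 8, -2:
  2·M_0 + 6·M_1 + 1·M_2 = 6(Δ_1 - Δ_0) = 90
  1·M_1 + 4·M_2 + 1·M_3 = 6(Δ_2 - Δ_1) = -60
Clamped end conditions give two more equations: 2h_0·M_0 + h_0·M_1 = 6(Δ_0 - g'(0)) = -12 and h_2·M_2 + 2h_2·M_3 = 6(g'(4) - Δ_2) = -24.
Hence M_0 = -161/11, M_1 = 256/11, M_2 = -224/11, M_3 = -20/11.

-1.8182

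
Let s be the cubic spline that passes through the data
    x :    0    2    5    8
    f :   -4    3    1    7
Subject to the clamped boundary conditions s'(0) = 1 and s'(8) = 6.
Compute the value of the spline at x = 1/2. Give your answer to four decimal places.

With M_i denoting the second derivative at x_i, h_i = 2, 3, 3, and Δ_i = (y_(i+1) − y_i)/h_i = 7/2, -2/3, 2:
  2·M_0 + 10·M_1 + 3·M_2 = 6(Δ_1 - Δ_0) = -25
  3·M_1 + 12·M_2 + 3·M_3 = 6(Δ_2 - Δ_1) = 16
Clamped end conditions give two more equations: 2h_0·M_0 + h_0·M_1 = 6(Δ_0 - s'(0)) = 15 and h_2·M_2 + 2h_2·M_3 = 6(s'(8) - Δ_2) = 24.
Forward elimination and back-substitution give M_0 = 221/38, M_1 = -157/38, M_2 = 89/57, M_3 = 367/114.
On [0, 2], s(x) = -4 + 1·x + 221/76·x² - 63/76·x³.
With x = 1/2: s(1/2) = -1749/608.

-2.8766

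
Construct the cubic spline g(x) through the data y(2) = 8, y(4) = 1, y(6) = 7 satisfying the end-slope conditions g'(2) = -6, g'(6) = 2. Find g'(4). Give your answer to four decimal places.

0.6250

Let M_i = g''(x_i). Step sizes h_i = 2, 2; slopes of the chords Δ_i = (y_(i+1) - y_i)/h_i = -7/2, 3.
  2·M_0 + 8·M_1 + 2·M_2 = 6(Δ_1 - Δ_0) = 39
Clamped end conditions give two more equations: 2h_0·M_0 + h_0·M_1 = 6(Δ_0 - g'(2)) = 15 and h_1·M_1 + 2h_1·M_2 = 6(g'(6) - Δ_1) = -6.
Solving the tridiagonal system: M_0 = 7/8, M_1 = 23/4, M_2 = -35/8.
On [4, 6], g'(x) = b_1 + 2c_1·(x - 4) + 3d_1·(x - 4)² with b_1 = Δ_1 - h_1(2M_1 + M_2)/6 = 5/8, c_1 = M_1/2 = 23/8, d_1 = (M_2 - M_1)/(6h_1) = -27/32. So g'(4) = 5/8.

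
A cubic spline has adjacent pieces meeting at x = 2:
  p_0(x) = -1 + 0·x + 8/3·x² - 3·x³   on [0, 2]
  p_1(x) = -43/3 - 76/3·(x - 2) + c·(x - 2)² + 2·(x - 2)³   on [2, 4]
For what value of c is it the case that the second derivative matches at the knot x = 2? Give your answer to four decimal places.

p_0''(x) = 16/3 - 18·x, so p_0''(2) = -92/3. On the right, p_1''(2) = 2c, so c = -46/3.

-15.3333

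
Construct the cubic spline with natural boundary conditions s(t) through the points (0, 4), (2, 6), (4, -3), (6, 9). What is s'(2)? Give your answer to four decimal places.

-3.3333

Let σ_i = s''(x_i). Step sizes h_i = 2, 2, 2; slopes of the chords Δ_i = (y_(i+1) - y_i)/h_i = 1, -9/2, 6.
  2·σ_0 + 8·σ_1 + 2·σ_2 = 6(Δ_1 - Δ_0) = -33
  2·σ_1 + 8·σ_2 + 2·σ_3 = 6(Δ_2 - Δ_1) = 63
Natural end conditions: σ_0 = σ_3 = 0.
Solving: σ_0 = 0, σ_1 = -13/2, σ_2 = 19/2, σ_3 = 0.
On [2, 4], s'(t) = b_1 + 2c_1·(t - 2) + 3d_1·(t - 2)² with b_1 = Δ_1 - h_1(2σ_1 + σ_2)/6 = -10/3, c_1 = σ_1/2 = -13/4, d_1 = (σ_2 - σ_1)/(6h_1) = 4/3. So s'(2) = -10/3.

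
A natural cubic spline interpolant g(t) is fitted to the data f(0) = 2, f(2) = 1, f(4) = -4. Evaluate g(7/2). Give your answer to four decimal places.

Put M_i = g'' at the i-th knot. Here h = (2, 2) and Δ = (-1/2, -5/2), so the interior equations h_(i-1)·M_(i-1) + 2(h_(i-1)+h_i)·M_i + h_i·M_(i+1) = 6(Δ_i − Δ_(i-1)) read
  2·M_0 + 8·M_1 + 2·M_2 = 6(Δ_1 - Δ_0) = -12
Natural end conditions: M_0 = M_2 = 0.
Solving: M_0 = 0, M_1 = -3/2, M_2 = 0.
On [2, 4], g(t) = 1 - 3/2·(t - 2) - 3/4·(t - 2)² + 1/8·(t - 2)³.
With (t - 2) = 3/2: g(7/2) = -161/64.

-2.5156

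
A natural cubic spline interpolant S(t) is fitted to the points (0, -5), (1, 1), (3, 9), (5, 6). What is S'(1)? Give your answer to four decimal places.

Put M_i = S'' at the i-th knot. Here h = (1, 2, 2) and Δ = (6, 4, -3/2), so the interior equations h_(i-1)·M_(i-1) + 2(h_(i-1)+h_i)·M_i + h_i·M_(i+1) = 6(Δ_i − Δ_(i-1)) read
  1·M_0 + 6·M_1 + 2·M_2 = 6(Δ_1 - Δ_0) = -12
  2·M_1 + 8·M_2 + 2·M_3 = 6(Δ_2 - Δ_1) = -33
Natural end conditions: M_0 = M_3 = 0.
Forward elimination and back-substitution give M_0 = 0, M_1 = -15/22, M_2 = -87/22, M_3 = 0.
On [1, 3], S'(t) = b_1 + 2c_1·(t - 1) + 3d_1·(t - 1)² with b_1 = Δ_1 - h_1(2M_1 + M_2)/6 = 127/22, c_1 = M_1/2 = -15/44, d_1 = (M_2 - M_1)/(6h_1) = -3/11. So S'(1) = 127/22.

5.7727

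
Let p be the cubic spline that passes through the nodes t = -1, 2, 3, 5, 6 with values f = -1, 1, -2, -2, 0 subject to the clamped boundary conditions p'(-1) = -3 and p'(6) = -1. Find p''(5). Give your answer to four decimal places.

2.7213

Let m_i = p''(x_i). Step sizes h_i = 3, 1, 2, 1; slopes of the chords Δ_i = (y_(i+1) - y_i)/h_i = 2/3, -3, 0, 2.
  3·m_0 + 8·m_1 + 1·m_2 = 6(Δ_1 - Δ_0) = -22
  1·m_1 + 6·m_2 + 2·m_3 = 6(Δ_2 - Δ_1) = 18
  2·m_2 + 6·m_3 + 1·m_4 = 6(Δ_3 - Δ_2) = 12
Clamped end conditions give two more equations: 2h_0·m_0 + h_0·m_1 = 6(Δ_0 - p'(-1)) = 22 and h_3·m_3 + 2h_3·m_4 = 6(p'(6) - Δ_3) = -18.
Solving the tridiagonal system: m_0 = 1178/183, m_1 = -338/61, m_2 = 184/61, m_3 = 166/61, m_4 = -632/61.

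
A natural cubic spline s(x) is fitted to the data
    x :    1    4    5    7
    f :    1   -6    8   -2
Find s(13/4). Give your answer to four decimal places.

Put m_i = s'' at the i-th knot. Here h = (3, 1, 2) and Δ = (-7/3, 14, -5), so the interior equations h_(i-1)·m_(i-1) + 2(h_(i-1)+h_i)·m_i + h_i·m_(i+1) = 6(Δ_i − Δ_(i-1)) read
  3·m_0 + 8·m_1 + 1·m_2 = 6(Δ_1 - Δ_0) = 98
  1·m_1 + 6·m_2 + 2·m_3 = 6(Δ_2 - Δ_1) = -114
Natural end conditions: m_0 = m_3 = 0.
Solving: m_0 = 0, m_1 = 702/47, m_2 = -1010/47, m_3 = 0.
On [1, 4], s(x) = 1 - 1382/141·(x - 1) + 0·(x - 1)² + 39/47·(x - 1)³.
With (x - 1) = 9/4: s(13/4) = -34897/3008.

-11.6014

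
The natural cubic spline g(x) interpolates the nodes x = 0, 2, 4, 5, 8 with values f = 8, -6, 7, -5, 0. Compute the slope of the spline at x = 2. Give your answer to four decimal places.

With σ_i denoting the second derivative at x_i, h_i = 2, 2, 1, 3, and Δ_i = (y_(i+1) − y_i)/h_i = -7, 13/2, -12, 5/3:
  2·σ_0 + 8·σ_1 + 2·σ_2 = 6(Δ_1 - Δ_0) = 81
  2·σ_1 + 6·σ_2 + 1·σ_3 = 6(Δ_2 - Δ_1) = -111
  1·σ_2 + 8·σ_3 + 3·σ_4 = 6(Δ_3 - Δ_2) = 82
Natural end conditions: σ_0 = σ_4 = 0.
Hence σ_0 = 0, σ_1 = 5747/344, σ_2 = -1132/43, σ_3 = 2329/172, σ_4 = 0.
On [2, 4], g'(x) = b_1 + 2c_1·(x - 2) + 3d_1·(x - 2)² with b_1 = Δ_1 - h_1(2σ_1 + σ_2)/6 = 2135/516, c_1 = σ_1/2 = 5747/688, d_1 = (σ_2 - σ_1)/(6h_1) = -14803/4128. So g'(2) = 2135/516.

4.1376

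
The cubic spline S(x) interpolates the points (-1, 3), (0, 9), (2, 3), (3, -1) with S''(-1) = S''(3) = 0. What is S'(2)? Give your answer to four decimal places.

Write M_i for S''(x_i). With h_i = 1, 2, 1 and divided differences Δ_i = 6, -3, -4, the continuity of S' gives the tridiagonal system
  1·M_0 + 6·M_1 + 2·M_2 = 6(Δ_1 - Δ_0) = -54
  2·M_1 + 6·M_2 + 1·M_3 = 6(Δ_2 - Δ_1) = -6
Natural end conditions: M_0 = M_3 = 0.
Solving the tridiagonal system: M_0 = 0, M_1 = -39/4, M_2 = 9/4, M_3 = 0.
On [2, 3], S'(x) = b_2 + 2c_2·(x - 2) + 3d_2·(x - 2)² with b_2 = Δ_2 - h_2(2M_2 + M_3)/6 = -19/4, c_2 = M_2/2 = 9/8, d_2 = (M_3 - M_2)/(6h_2) = -3/8. So S'(2) = -19/4.

-4.7500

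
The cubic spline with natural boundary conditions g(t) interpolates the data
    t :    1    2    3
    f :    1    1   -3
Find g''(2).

-6

Write M_i for g''(x_i). With h_i = 1, 1 and divided differences Δ_i = 0, -4, the continuity of g' gives the tridiagonal system
  1·M_0 + 4·M_1 + 1·M_2 = 6(Δ_1 - Δ_0) = -24
Natural end conditions: M_0 = M_2 = 0.
Hence M_0 = 0, M_1 = -6, M_2 = 0.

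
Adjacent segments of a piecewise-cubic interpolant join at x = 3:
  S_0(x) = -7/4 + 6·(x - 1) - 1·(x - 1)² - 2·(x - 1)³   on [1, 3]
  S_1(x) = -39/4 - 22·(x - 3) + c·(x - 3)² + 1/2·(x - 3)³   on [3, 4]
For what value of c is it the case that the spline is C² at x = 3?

S_0''(x) = -2 - 12·(x - 1), so S_0''(3) = -26. On the right, S_1''(3) = 2c, so c = -13.

-13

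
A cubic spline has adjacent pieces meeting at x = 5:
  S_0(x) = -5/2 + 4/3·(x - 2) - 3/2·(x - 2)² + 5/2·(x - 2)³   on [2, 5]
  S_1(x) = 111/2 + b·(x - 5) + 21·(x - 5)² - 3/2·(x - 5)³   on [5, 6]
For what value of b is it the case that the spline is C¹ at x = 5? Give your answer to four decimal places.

S_0'(x) = 4/3 - 3·(x - 2) + 15/2·(x - 2)², so S_0'(5) = 359/6. On the right, S_1'(5) = b, so b = 359/6.

59.8333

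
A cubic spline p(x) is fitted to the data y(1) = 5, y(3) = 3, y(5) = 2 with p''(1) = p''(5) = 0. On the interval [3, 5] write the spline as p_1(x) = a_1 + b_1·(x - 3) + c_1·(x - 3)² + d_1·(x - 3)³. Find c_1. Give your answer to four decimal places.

0.1875

With M_i denoting the second derivative at x_i, h_i = 2, 2, and Δ_i = (y_(i+1) − y_i)/h_i = -1, -1/2:
  2·M_0 + 8·M_1 + 2·M_2 = 6(Δ_1 - Δ_0) = 3
Natural end conditions: M_0 = M_2 = 0.
Solving: M_0 = 0, M_1 = 3/8, M_2 = 0.
On [3, 5], with p_1(x) = a_1 + b_1·(x - 3) + c_1·(x - 3)² + d_1·(x - 3)³: c_1 = M_1/2 = 3/16, d_1 = (M_2 - M_1)/(6h_1) = -1/32, b_1 = Δ_1 - h_1(2M_1 + M_2)/6 = -3/4.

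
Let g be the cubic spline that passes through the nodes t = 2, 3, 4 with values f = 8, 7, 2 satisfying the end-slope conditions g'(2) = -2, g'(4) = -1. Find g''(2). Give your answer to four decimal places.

9.5000

Write σ_i for g''(x_i). With h_i = 1, 1 and divided differences Δ_i = -1, -5, the continuity of g' gives the tridiagonal system
  1·σ_0 + 4·σ_1 + 1·σ_2 = 6(Δ_1 - Δ_0) = -24
Clamped end conditions give two more equations: 2h_0·σ_0 + h_0·σ_1 = 6(Δ_0 - g'(2)) = 6 and h_1·σ_1 + 2h_1·σ_2 = 6(g'(4) - Δ_1) = 24.
Forward elimination and back-substitution give σ_0 = 19/2, σ_1 = -13, σ_2 = 37/2.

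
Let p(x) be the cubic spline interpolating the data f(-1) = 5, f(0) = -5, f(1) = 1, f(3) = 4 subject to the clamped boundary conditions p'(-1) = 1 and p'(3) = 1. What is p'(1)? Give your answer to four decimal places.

With σ_i denoting the second derivative at x_i, h_i = 1, 1, 2, and Δ_i = (y_(i+1) − y_i)/h_i = -10, 6, 3/2:
  1·σ_0 + 4·σ_1 + 1·σ_2 = 6(Δ_1 - Δ_0) = 96
  1·σ_1 + 6·σ_2 + 2·σ_3 = 6(Δ_2 - Δ_1) = -27
Clamped end conditions give two more equations: 2h_0·σ_0 + h_0·σ_1 = 6(Δ_0 - p'(-1)) = -66 and h_2·σ_2 + 2h_2·σ_3 = 6(p'(3) - Δ_2) = -3.
Solving: σ_0 = -1173/22, σ_1 = 447/11, σ_2 = -291/22, σ_3 = 129/22.
On [1, 3], p'(x) = b_2 + 2c_2·(x - 1) + 3d_2·(x - 1)² with b_2 = Δ_2 - h_2(2σ_2 + σ_3)/6 = 92/11, c_2 = σ_2/2 = -291/44, d_2 = (σ_3 - σ_2)/(6h_2) = 35/22. So p'(1) = 92/11.

8.3636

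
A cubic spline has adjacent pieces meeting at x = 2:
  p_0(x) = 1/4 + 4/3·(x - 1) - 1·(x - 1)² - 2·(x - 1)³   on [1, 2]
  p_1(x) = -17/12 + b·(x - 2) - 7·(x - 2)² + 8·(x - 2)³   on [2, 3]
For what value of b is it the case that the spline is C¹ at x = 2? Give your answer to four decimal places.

p_0'(x) = 4/3 - 2·(x - 1) - 6·(x - 1)², so p_0'(2) = -20/3. On the right, p_1'(2) = b, so b = -20/3.

-6.6667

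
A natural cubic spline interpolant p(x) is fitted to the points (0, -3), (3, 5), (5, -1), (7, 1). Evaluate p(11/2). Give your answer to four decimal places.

Put m_i = p'' at the i-th knot. Here h = (3, 2, 2) and Δ = (8/3, -3, 1), so the interior equations h_(i-1)·m_(i-1) + 2(h_(i-1)+h_i)·m_i + h_i·m_(i+1) = 6(Δ_i − Δ_(i-1)) read
  3·m_0 + 10·m_1 + 2·m_2 = 6(Δ_1 - Δ_0) = -34
  2·m_1 + 8·m_2 + 2·m_3 = 6(Δ_2 - Δ_1) = 24
Natural end conditions: m_0 = m_3 = 0.
Solving: m_0 = 0, m_1 = -80/19, m_2 = 77/19, m_3 = 0.
On [5, 7], p(x) = -1 - 97/57·(x - 5) + 77/38·(x - 5)² - 77/228·(x - 5)³.
With (x - 5) = 1/2: p(11/2) = -843/608.

-1.3865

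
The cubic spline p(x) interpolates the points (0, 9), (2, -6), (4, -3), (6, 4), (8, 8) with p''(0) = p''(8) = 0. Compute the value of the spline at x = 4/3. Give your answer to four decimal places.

Let M_i = p''(x_i). Step sizes h_i = 2, 2, 2, 2; slopes of the chords Δ_i = (y_(i+1) - y_i)/h_i = -15/2, 3/2, 7/2, 2.
  2·M_0 + 8·M_1 + 2·M_2 = 6(Δ_1 - Δ_0) = 54
  2·M_1 + 8·M_2 + 2·M_3 = 6(Δ_2 - Δ_1) = 12
  2·M_2 + 8·M_3 + 2·M_4 = 6(Δ_3 - Δ_2) = -9
Natural end conditions: M_0 = M_4 = 0.
Forward elimination and back-substitution give M_0 = 0, M_1 = 753/112, M_2 = 3/28, M_3 = -129/112, M_4 = 0.
On [0, 2], p(x) = 9 - 1091/112·x + 0·x² + 251/448·x³.
With x = 4/3: p(4/3) = -2011/756.

-2.6601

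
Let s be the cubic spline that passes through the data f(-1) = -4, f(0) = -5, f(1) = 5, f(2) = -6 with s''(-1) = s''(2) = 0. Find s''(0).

26

Let M_i = s''(x_i). Step sizes h_i = 1, 1, 1; slopes of the chords Δ_i = (y_(i+1) - y_i)/h_i = -1, 10, -11.
  1·M_0 + 4·M_1 + 1·M_2 = 6(Δ_1 - Δ_0) = 66
  1·M_1 + 4·M_2 + 1·M_3 = 6(Δ_2 - Δ_1) = -126
Natural end conditions: M_0 = M_3 = 0.
Forward elimination and back-substitution give M_0 = 0, M_1 = 26, M_2 = -38, M_3 = 0.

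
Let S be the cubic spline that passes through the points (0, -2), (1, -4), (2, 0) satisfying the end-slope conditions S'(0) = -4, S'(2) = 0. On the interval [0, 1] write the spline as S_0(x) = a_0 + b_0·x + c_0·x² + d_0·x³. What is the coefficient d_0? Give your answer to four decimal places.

2.5000

Put M_i = S'' at the i-th knot. Here h = (1, 1) and Δ = (-2, 4), so the interior equations h_(i-1)·M_(i-1) + 2(h_(i-1)+h_i)·M_i + h_i·M_(i+1) = 6(Δ_i − Δ_(i-1)) read
  1·M_0 + 4·M_1 + 1·M_2 = 6(Δ_1 - Δ_0) = 36
Clamped end conditions give two more equations: 2h_0·M_0 + h_0·M_1 = 6(Δ_0 - S'(0)) = 12 and h_1·M_1 + 2h_1·M_2 = 6(S'(2) - Δ_1) = -24.
Hence M_0 = -1, M_1 = 14, M_2 = -19.
On [0, 1], with S_0(x) = a_0 + b_0·x + c_0·x² + d_0·x³: c_0 = M_0/2 = -1/2, d_0 = (M_1 - M_0)/(6h_0) = 5/2, b_0 = Δ_0 - h_0(2M_0 + M_1)/6 = -4.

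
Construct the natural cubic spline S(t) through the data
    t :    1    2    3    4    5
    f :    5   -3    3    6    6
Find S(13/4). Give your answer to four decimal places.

Let σ_i = S''(x_i). Step sizes h_i = 1, 1, 1, 1; slopes of the chords Δ_i = (y_(i+1) - y_i)/h_i = -8, 6, 3, 0.
  1·σ_0 + 4·σ_1 + 1·σ_2 = 6(Δ_1 - Δ_0) = 84
  1·σ_1 + 4·σ_2 + 1·σ_3 = 6(Δ_2 - Δ_1) = -18
  1·σ_2 + 4·σ_3 + 1·σ_4 = 6(Δ_3 - Δ_2) = -18
Natural end conditions: σ_0 = σ_4 = 0.
Forward elimination and back-substitution give σ_0 = 0, σ_1 = 657/28, σ_2 = -69/7, σ_3 = -57/28, σ_4 = 0.
On [3, 4], S(t) = 3 + 53/8·(t - 3) - 69/14·(t - 3)² + 73/56·(t - 3)³.
With (t - 3) = 1/4: S(13/4) = 15657/3584.

4.3686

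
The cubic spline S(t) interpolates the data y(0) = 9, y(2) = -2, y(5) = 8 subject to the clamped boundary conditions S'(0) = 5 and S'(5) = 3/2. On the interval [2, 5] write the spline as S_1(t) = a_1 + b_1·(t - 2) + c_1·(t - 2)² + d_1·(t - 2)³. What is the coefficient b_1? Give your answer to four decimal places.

-4.7500

Write M_i for S''(x_i). With h_i = 2, 3 and divided differences Δ_i = -11/2, 10/3, the continuity of S' gives the tridiagonal system
  2·M_0 + 10·M_1 + 3·M_2 = 6(Δ_1 - Δ_0) = 53
Clamped end conditions give two more equations: 2h_0·M_0 + h_0·M_1 = 6(Δ_0 - S'(0)) = -63 and h_1·M_1 + 2h_1·M_2 = 6(S'(5) - Δ_1) = -11.
Forward elimination and back-substitution give M_0 = -87/4, M_1 = 12, M_2 = -47/6.
On [2, 5], with S_1(t) = a_1 + b_1·(t - 2) + c_1·(t - 2)² + d_1·(t - 2)³: c_1 = M_1/2 = 6, d_1 = (M_2 - M_1)/(6h_1) = -119/108, b_1 = Δ_1 - h_1(2M_1 + M_2)/6 = -19/4.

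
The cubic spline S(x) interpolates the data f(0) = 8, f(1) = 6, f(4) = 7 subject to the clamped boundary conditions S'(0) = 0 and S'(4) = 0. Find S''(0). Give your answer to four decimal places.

-7.7500

Let M_i = S''(x_i). Step sizes h_i = 1, 3; slopes of the chords Δ_i = (y_(i+1) - y_i)/h_i = -2, 1/3.
  1·M_0 + 8·M_1 + 3·M_2 = 6(Δ_1 - Δ_0) = 14
Clamped end conditions give two more equations: 2h_0·M_0 + h_0·M_1 = 6(Δ_0 - S'(0)) = -12 and h_1·M_1 + 2h_1·M_2 = 6(S'(4) - Δ_1) = -2.
Forward elimination and back-substitution give M_0 = -31/4, M_1 = 7/2, M_2 = -25/12.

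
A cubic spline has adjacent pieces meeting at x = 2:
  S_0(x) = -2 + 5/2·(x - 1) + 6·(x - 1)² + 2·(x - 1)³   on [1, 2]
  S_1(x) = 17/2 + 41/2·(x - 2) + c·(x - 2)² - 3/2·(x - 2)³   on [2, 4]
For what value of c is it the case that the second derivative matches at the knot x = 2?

S_0''(x) = 12 + 12·(x - 1), so S_0''(2) = 24. On the right, S_1''(2) = 2c, so c = 12.

12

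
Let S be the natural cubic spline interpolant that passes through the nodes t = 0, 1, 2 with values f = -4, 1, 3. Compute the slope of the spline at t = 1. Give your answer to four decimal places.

3.5000

Write m_i for S''(x_i). With h_i = 1, 1 and divided differences Δ_i = 5, 2, the continuity of S' gives the tridiagonal system
  1·m_0 + 4·m_1 + 1·m_2 = 6(Δ_1 - Δ_0) = -18
Natural end conditions: m_0 = m_2 = 0.
Solving: m_0 = 0, m_1 = -9/2, m_2 = 0.
On [1, 2], S'(t) = b_1 + 2c_1·(t - 1) + 3d_1·(t - 1)² with b_1 = Δ_1 - h_1(2m_1 + m_2)/6 = 7/2, c_1 = m_1/2 = -9/4, d_1 = (m_2 - m_1)/(6h_1) = 3/4. So S'(1) = 7/2.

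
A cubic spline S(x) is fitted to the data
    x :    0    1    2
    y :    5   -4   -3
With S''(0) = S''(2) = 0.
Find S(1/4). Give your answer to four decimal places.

2.1641

With m_i denoting the second derivative at x_i, h_i = 1, 1, and Δ_i = (y_(i+1) − y_i)/h_i = -9, 1:
  1·m_0 + 4·m_1 + 1·m_2 = 6(Δ_1 - Δ_0) = 60
Natural end conditions: m_0 = m_2 = 0.
Hence m_0 = 0, m_1 = 15, m_2 = 0.
On [0, 1], S(x) = 5 - 23/2·x + 0·x² + 5/2·x³.
With x = 1/4: S(1/4) = 277/128.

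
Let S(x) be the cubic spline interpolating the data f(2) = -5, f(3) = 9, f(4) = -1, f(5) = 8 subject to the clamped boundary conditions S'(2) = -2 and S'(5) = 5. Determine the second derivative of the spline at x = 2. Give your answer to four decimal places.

83.4667

With M_i denoting the second derivative at x_i, h_i = 1, 1, 1, and Δ_i = (y_(i+1) − y_i)/h_i = 14, -10, 9:
  1·M_0 + 4·M_1 + 1·M_2 = 6(Δ_1 - Δ_0) = -144
  1·M_1 + 4·M_2 + 1·M_3 = 6(Δ_2 - Δ_1) = 114
Clamped end conditions give two more equations: 2h_0·M_0 + h_0·M_1 = 6(Δ_0 - S'(2)) = 96 and h_2·M_2 + 2h_2·M_3 = 6(S'(5) - Δ_2) = -24.
Solving the tridiagonal system: M_0 = 1252/15, M_1 = -1064/15, M_2 = 844/15, M_3 = -602/15.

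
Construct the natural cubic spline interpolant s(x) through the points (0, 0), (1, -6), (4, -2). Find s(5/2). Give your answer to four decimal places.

Write m_i for s''(x_i). With h_i = 1, 3 and divided differences Δ_i = -6, 4/3, the continuity of s' gives the tridiagonal system
  1·m_0 + 8·m_1 + 3·m_2 = 6(Δ_1 - Δ_0) = 44
Natural end conditions: m_0 = m_2 = 0.
Forward elimination and back-substitution give m_0 = 0, m_1 = 11/2, m_2 = 0.
On [1, 4], s(x) = -6 - 25/6·(x - 1) + 11/4·(x - 1)² - 11/36·(x - 1)³.
With (x - 1) = 3/2: s(5/2) = -227/32.

-7.0938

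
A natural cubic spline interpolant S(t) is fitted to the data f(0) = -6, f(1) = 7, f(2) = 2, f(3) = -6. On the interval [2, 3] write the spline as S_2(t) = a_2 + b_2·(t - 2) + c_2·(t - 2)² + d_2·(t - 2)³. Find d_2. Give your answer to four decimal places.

Let M_i = S''(x_i). Step sizes h_i = 1, 1, 1; slopes of the chords Δ_i = (y_(i+1) - y_i)/h_i = 13, -5, -8.
  1·M_0 + 4·M_1 + 1·M_2 = 6(Δ_1 - Δ_0) = -108
  1·M_1 + 4·M_2 + 1·M_3 = 6(Δ_2 - Δ_1) = -18
Natural end conditions: M_0 = M_3 = 0.
Forward elimination and back-substitution give M_0 = 0, M_1 = -138/5, M_2 = 12/5, M_3 = 0.
On [2, 3], with S_2(t) = a_2 + b_2·(t - 2) + c_2·(t - 2)² + d_2·(t - 2)³: c_2 = M_2/2 = 6/5, d_2 = (M_3 - M_2)/(6h_2) = -2/5, b_2 = Δ_2 - h_2(2M_2 + M_3)/6 = -44/5.

-0.4000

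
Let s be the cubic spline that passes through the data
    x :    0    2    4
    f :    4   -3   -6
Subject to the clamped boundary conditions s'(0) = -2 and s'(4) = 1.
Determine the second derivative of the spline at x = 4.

Let σ_i = s''(x_i). Step sizes h_i = 2, 2; slopes of the chords Δ_i = (y_(i+1) - y_i)/h_i = -7/2, -3/2.
  2·σ_0 + 8·σ_1 + 2·σ_2 = 6(Δ_1 - Δ_0) = 12
Clamped end conditions give two more equations: 2h_0·σ_0 + h_0·σ_1 = 6(Δ_0 - s'(0)) = -9 and h_1·σ_1 + 2h_1·σ_2 = 6(s'(4) - Δ_1) = 15.
Solving: σ_0 = -3, σ_1 = 3/2, σ_2 = 3.

3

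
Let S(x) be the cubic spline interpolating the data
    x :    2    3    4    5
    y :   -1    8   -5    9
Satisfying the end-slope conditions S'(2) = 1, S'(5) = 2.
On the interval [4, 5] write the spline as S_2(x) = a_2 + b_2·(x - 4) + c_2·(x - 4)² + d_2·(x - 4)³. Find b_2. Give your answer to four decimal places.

With m_i denoting the second derivative at x_i, h_i = 1, 1, 1, and Δ_i = (y_(i+1) − y_i)/h_i = 9, -13, 14:
  1·m_0 + 4·m_1 + 1·m_2 = 6(Δ_1 - Δ_0) = -132
  1·m_1 + 4·m_2 + 1·m_3 = 6(Δ_2 - Δ_1) = 162
Clamped end conditions give two more equations: 2h_0·m_0 + h_0·m_1 = 6(Δ_0 - S'(2)) = 48 and h_2·m_2 + 2h_2·m_3 = 6(S'(5) - Δ_2) = -72.
Forward elimination and back-substitution give m_0 = 856/15, m_1 = -992/15, m_2 = 1132/15, m_3 = -1106/15.
On [4, 5], with S_2(x) = a_2 + b_2·(x - 4) + c_2·(x - 4)² + d_2·(x - 4)³: c_2 = m_2/2 = 566/15, d_2 = (m_3 - m_2)/(6h_2) = -373/15, b_2 = Δ_2 - h_2(2m_2 + m_3)/6 = 17/15.

1.1333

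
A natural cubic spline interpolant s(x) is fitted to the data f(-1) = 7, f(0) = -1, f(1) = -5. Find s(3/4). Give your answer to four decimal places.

-4.2344

Put M_i = s'' at the i-th knot. Here h = (1, 1) and Δ = (-8, -4), so the interior equations h_(i-1)·M_(i-1) + 2(h_(i-1)+h_i)·M_i + h_i·M_(i+1) = 6(Δ_i − Δ_(i-1)) read
  1·M_0 + 4·M_1 + 1·M_2 = 6(Δ_1 - Δ_0) = 24
Natural end conditions: M_0 = M_2 = 0.
Solving: M_0 = 0, M_1 = 6, M_2 = 0.
On [0, 1], s(x) = -1 - 6·x + 3·x² - 1·x³.
With x = 3/4: s(3/4) = -271/64.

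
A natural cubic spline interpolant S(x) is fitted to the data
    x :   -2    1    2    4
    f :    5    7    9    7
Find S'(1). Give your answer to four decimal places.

2.0709

Let m_i = S''(x_i). Step sizes h_i = 3, 1, 2; slopes of the chords Δ_i = (y_(i+1) - y_i)/h_i = 2/3, 2, -1.
  3·m_0 + 8·m_1 + 1·m_2 = 6(Δ_1 - Δ_0) = 8
  1·m_1 + 6·m_2 + 2·m_3 = 6(Δ_2 - Δ_1) = -18
Natural end conditions: m_0 = m_3 = 0.
Solving: m_0 = 0, m_1 = 66/47, m_2 = -152/47, m_3 = 0.
On [1, 2], S'(x) = b_1 + 2c_1·(x - 1) + 3d_1·(x - 1)² with b_1 = Δ_1 - h_1(2m_1 + m_2)/6 = 292/141, c_1 = m_1/2 = 33/47, d_1 = (m_2 - m_1)/(6h_1) = -109/141. So S'(1) = 292/141.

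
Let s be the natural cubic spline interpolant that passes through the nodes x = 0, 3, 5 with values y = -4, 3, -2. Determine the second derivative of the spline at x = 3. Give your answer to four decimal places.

Write M_i for s''(x_i). With h_i = 3, 2 and divided differences Δ_i = 7/3, -5/2, the continuity of s' gives the tridiagonal system
  3·M_0 + 10·M_1 + 2·M_2 = 6(Δ_1 - Δ_0) = -29
Natural end conditions: M_0 = M_2 = 0.
Hence M_0 = 0, M_1 = -29/10, M_2 = 0.

-2.9000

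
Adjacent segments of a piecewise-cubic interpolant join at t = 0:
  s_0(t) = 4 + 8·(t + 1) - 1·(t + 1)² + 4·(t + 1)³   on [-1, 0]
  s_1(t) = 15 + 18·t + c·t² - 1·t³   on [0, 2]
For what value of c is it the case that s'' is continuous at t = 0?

s_0''(t) = -2 + 24·(t + 1), so s_0''(0) = 22. On the right, s_1''(0) = 2c, so c = 11.

11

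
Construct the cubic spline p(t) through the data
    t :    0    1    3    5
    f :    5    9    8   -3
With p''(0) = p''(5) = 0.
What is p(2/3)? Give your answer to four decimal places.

Write m_i for p''(x_i). With h_i = 1, 2, 2 and divided differences Δ_i = 4, -1/2, -11/2, the continuity of p' gives the tridiagonal system
  1·m_0 + 6·m_1 + 2·m_2 = 6(Δ_1 - Δ_0) = -27
  2·m_1 + 8·m_2 + 2·m_3 = 6(Δ_2 - Δ_1) = -30
Natural end conditions: m_0 = m_3 = 0.
Solving the tridiagonal system: m_0 = 0, m_1 = -39/11, m_2 = -63/22, m_3 = 0.
On [0, 1], p(t) = 5 + 101/22·t + 0·t² - 13/22·t³.
With t = 2/3: p(2/3) = 2342/297.

7.8855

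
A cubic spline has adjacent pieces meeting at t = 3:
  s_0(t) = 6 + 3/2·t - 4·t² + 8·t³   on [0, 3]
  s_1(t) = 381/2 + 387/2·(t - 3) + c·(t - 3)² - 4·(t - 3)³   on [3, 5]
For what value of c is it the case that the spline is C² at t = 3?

68

s_0''(t) = -8 + 48·t, so s_0''(3) = 136. On the right, s_1''(3) = 2c, so c = 68.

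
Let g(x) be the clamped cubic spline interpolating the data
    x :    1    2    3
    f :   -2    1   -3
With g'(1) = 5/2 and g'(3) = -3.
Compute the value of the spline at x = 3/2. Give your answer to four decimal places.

Put m_i = g'' at the i-th knot. Here h = (1, 1) and Δ = (3, -4), so the interior equations h_(i-1)·m_(i-1) + 2(h_(i-1)+h_i)·m_i + h_i·m_(i+1) = 6(Δ_i − Δ_(i-1)) read
  1·m_0 + 4·m_1 + 1·m_2 = 6(Δ_1 - Δ_0) = -42
Clamped end conditions give two more equations: 2h_0·m_0 + h_0·m_1 = 6(Δ_0 - g'(1)) = 3 and h_1·m_1 + 2h_1·m_2 = 6(g'(3) - Δ_1) = 6.
Solving the tridiagonal system: m_0 = 37/4, m_1 = -31/2, m_2 = 43/4.
On [1, 2], g(x) = -2 + 5/2·(x - 1) + 37/8·(x - 1)² - 33/8·(x - 1)³.
With (x - 1) = 1/2: g(3/2) = -7/64.

-0.1094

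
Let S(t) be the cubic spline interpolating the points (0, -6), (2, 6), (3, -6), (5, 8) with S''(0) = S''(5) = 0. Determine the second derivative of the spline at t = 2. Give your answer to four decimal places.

Put M_i = S'' at the i-th knot. Here h = (2, 1, 2) and Δ = (6, -12, 7), so the interior equations h_(i-1)·M_(i-1) + 2(h_(i-1)+h_i)·M_i + h_i·M_(i+1) = 6(Δ_i − Δ_(i-1)) read
  2·M_0 + 6·M_1 + 1·M_2 = 6(Δ_1 - Δ_0) = -108
  1·M_1 + 6·M_2 + 2·M_3 = 6(Δ_2 - Δ_1) = 114
Natural end conditions: M_0 = M_3 = 0.
Solving: M_0 = 0, M_1 = -762/35, M_2 = 792/35, M_3 = 0.

-21.7714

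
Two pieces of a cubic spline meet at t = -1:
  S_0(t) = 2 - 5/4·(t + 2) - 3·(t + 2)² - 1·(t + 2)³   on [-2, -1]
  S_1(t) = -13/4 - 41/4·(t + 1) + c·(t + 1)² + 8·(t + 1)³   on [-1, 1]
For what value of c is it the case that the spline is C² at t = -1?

S_0''(t) = -6 - 6·(t + 2), so S_0''(-1) = -12. On the right, S_1''(-1) = 2c, so c = -6.

-6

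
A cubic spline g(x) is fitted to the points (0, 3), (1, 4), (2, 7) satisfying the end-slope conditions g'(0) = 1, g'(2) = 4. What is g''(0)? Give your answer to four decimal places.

With M_i denoting the second derivative at x_i, h_i = 1, 1, and Δ_i = (y_(i+1) − y_i)/h_i = 1, 3:
  1·M_0 + 4·M_1 + 1·M_2 = 6(Δ_1 - Δ_0) = 12
Clamped end conditions give two more equations: 2h_0·M_0 + h_0·M_1 = 6(Δ_0 - g'(0)) = 0 and h_1·M_1 + 2h_1·M_2 = 6(g'(2) - Δ_1) = 6.
Hence M_0 = -3/2, M_1 = 3, M_2 = 3/2.

-1.5000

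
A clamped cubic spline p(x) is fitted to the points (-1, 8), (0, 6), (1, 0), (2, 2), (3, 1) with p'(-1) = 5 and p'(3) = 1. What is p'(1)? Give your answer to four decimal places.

-1.5000

Put M_i = p'' at the i-th knot. Here h = (1, 1, 1, 1) and Δ = (-2, -6, 2, -1), so the interior equations h_(i-1)·M_(i-1) + 2(h_(i-1)+h_i)·M_i + h_i·M_(i+1) = 6(Δ_i − Δ_(i-1)) read
  1·M_0 + 4·M_1 + 1·M_2 = 6(Δ_1 - Δ_0) = -24
  1·M_1 + 4·M_2 + 1·M_3 = 6(Δ_2 - Δ_1) = 48
  1·M_2 + 4·M_3 + 1·M_4 = 6(Δ_3 - Δ_2) = -18
Clamped end conditions give two more equations: 2h_0·M_0 + h_0·M_1 = 6(Δ_0 - p'(-1)) = -42 and h_3·M_3 + 2h_3·M_4 = 6(p'(3) - Δ_3) = 12.
Forward elimination and back-substitution give M_0 = -73/4, M_1 = -11/2, M_2 = 65/4, M_3 = -23/2, M_4 = 47/4.
On [1, 2], p'(x) = b_2 + 2c_2·(x - 1) + 3d_2·(x - 1)² with b_2 = Δ_2 - h_2(2M_2 + M_3)/6 = -3/2, c_2 = M_2/2 = 65/8, d_2 = (M_3 - M_2)/(6h_2) = -37/8. So p'(1) = -3/2.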